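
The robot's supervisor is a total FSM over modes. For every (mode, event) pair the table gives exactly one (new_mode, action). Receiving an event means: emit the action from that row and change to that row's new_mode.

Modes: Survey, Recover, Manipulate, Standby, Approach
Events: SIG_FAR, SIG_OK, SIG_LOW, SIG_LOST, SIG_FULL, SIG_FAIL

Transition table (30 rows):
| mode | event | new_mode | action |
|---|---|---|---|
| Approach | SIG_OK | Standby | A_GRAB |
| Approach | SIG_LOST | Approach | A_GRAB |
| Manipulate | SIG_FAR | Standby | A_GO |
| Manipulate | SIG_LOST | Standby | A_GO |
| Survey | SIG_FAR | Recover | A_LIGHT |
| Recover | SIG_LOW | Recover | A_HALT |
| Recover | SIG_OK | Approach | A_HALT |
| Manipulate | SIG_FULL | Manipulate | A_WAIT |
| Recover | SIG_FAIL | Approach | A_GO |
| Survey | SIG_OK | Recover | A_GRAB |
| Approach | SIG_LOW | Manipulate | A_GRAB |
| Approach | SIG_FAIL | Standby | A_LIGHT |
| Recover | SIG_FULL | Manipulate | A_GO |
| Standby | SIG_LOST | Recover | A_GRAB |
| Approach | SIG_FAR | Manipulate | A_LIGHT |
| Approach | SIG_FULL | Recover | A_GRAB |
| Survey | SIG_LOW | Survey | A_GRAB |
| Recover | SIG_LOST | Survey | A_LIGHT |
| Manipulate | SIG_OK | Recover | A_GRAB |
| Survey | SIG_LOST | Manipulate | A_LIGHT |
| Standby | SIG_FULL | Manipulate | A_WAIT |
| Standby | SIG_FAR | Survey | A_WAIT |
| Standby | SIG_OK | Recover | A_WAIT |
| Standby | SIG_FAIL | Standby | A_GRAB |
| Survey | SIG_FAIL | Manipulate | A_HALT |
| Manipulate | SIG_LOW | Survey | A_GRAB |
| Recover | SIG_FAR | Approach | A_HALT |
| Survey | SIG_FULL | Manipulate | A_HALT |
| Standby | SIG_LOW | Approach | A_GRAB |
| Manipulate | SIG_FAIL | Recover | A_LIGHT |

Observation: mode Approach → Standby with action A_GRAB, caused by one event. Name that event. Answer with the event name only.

SIG_OK

try SIG_FAR: (Approach, SIG_FAR) → (Manipulate, A_LIGHT)
try SIG_OK: (Approach, SIG_OK) → (Standby, A_GRAB)  ← matches
try SIG_LOW: (Approach, SIG_LOW) → (Manipulate, A_GRAB)
try SIG_LOST: (Approach, SIG_LOST) → (Approach, A_GRAB)
try SIG_FULL: (Approach, SIG_FULL) → (Recover, A_GRAB)
try SIG_FAIL: (Approach, SIG_FAIL) → (Standby, A_LIGHT)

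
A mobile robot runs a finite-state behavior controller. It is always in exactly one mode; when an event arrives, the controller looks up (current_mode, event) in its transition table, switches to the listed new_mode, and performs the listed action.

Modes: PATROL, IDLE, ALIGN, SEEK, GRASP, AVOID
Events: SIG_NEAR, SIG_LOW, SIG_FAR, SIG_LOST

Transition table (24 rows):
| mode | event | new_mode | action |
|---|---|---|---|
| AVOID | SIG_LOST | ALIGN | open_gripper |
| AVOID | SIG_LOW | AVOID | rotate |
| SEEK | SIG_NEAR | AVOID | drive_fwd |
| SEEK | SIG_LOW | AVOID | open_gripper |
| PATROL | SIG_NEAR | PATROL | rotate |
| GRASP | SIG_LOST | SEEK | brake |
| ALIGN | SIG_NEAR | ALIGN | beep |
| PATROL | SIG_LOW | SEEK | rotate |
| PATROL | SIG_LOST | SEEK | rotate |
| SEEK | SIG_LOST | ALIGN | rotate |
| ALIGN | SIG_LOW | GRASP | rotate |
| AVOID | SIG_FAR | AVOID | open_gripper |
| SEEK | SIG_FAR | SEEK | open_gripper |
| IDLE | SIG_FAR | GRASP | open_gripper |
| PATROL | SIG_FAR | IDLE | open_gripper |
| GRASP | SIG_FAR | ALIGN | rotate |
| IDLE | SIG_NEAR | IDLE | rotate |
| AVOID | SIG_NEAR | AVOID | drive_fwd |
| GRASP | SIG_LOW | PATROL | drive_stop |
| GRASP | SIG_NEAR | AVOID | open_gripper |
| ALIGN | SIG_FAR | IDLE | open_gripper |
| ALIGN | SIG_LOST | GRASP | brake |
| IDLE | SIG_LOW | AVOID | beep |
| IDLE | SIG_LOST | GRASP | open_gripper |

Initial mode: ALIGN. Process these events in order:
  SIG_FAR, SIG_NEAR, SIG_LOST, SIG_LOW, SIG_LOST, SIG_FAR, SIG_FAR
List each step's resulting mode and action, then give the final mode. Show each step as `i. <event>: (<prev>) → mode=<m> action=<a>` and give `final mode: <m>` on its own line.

final mode: SEEK

1. SIG_FAR: (ALIGN) → mode=IDLE action=open_gripper
2. SIG_NEAR: (IDLE) → mode=IDLE action=rotate
3. SIG_LOST: (IDLE) → mode=GRASP action=open_gripper
4. SIG_LOW: (GRASP) → mode=PATROL action=drive_stop
5. SIG_LOST: (PATROL) → mode=SEEK action=rotate
6. SIG_FAR: (SEEK) → mode=SEEK action=open_gripper
7. SIG_FAR: (SEEK) → mode=SEEK action=open_gripper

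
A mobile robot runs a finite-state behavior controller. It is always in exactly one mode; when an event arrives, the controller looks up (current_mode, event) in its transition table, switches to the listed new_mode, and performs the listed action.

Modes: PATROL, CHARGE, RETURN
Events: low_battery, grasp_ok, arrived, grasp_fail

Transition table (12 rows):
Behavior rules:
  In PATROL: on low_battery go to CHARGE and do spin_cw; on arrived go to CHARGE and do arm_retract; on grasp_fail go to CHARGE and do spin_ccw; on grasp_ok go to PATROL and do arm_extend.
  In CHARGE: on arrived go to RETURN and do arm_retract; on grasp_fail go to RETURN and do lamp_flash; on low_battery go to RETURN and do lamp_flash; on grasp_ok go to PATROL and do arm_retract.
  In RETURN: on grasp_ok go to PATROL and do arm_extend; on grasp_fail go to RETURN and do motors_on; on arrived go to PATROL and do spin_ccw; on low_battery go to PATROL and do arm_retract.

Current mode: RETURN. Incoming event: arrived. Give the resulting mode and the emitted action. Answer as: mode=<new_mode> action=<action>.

mode=PATROL action=spin_ccw

current mode = RETURN; filter table to that mode:
  (RETURN, grasp_ok) → (PATROL, arm_extend)
  (RETURN, grasp_fail) → (RETURN, motors_on)
  (RETURN, arrived) → (PATROL, spin_ccw)  ← event matches
  (RETURN, low_battery) → (PATROL, arm_retract)
event = arrived selects (PATROL, spin_ccw)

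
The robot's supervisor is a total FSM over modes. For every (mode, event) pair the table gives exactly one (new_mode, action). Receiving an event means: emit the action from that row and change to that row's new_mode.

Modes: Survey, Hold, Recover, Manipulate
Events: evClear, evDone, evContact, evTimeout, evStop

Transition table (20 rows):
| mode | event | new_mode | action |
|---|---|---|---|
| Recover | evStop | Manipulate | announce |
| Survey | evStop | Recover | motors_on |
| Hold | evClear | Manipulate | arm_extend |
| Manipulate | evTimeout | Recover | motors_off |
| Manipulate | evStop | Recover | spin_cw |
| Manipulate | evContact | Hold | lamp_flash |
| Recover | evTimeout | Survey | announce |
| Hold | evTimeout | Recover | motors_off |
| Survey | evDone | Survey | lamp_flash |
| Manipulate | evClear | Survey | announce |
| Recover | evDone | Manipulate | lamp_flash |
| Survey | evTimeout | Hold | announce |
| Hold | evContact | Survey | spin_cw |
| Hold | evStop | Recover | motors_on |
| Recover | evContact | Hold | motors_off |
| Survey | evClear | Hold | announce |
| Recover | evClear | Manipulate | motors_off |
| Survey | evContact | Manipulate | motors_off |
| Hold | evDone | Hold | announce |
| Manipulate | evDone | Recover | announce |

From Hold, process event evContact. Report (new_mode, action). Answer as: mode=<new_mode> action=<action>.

mode=Survey action=spin_cw

current mode = Hold; filter table to that mode:
  (Hold, evClear) → (Manipulate, arm_extend)
  (Hold, evTimeout) → (Recover, motors_off)
  (Hold, evContact) → (Survey, spin_cw)  ← event matches
  (Hold, evStop) → (Recover, motors_on)
  (Hold, evDone) → (Hold, announce)
event = evContact selects (Survey, spin_cw)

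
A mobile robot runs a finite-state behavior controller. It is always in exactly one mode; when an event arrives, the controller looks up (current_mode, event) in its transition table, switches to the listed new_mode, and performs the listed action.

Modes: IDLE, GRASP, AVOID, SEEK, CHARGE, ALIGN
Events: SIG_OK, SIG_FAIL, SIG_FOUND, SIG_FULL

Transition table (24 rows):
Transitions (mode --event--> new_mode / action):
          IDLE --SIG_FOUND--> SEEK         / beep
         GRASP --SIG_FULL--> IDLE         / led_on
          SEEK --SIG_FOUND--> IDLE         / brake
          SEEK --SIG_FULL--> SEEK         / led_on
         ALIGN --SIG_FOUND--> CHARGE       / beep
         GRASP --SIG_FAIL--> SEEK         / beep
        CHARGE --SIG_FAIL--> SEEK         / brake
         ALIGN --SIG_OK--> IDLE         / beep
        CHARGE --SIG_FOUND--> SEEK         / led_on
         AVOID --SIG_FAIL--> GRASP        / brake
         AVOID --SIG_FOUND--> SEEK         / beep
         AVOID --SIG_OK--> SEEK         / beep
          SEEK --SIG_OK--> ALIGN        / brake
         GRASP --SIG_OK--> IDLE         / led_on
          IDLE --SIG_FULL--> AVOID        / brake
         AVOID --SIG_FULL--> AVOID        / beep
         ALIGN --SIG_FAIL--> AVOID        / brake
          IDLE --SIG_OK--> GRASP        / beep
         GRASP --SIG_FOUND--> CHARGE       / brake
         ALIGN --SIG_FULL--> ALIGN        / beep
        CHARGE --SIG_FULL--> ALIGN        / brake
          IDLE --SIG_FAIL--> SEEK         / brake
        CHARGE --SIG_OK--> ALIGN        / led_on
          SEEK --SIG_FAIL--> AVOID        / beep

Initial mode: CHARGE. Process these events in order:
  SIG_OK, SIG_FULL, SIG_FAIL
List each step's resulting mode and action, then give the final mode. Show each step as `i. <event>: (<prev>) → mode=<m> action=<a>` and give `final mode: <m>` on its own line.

final mode: AVOID

1. SIG_OK: (CHARGE) → mode=ALIGN action=led_on
2. SIG_FULL: (ALIGN) → mode=ALIGN action=beep
3. SIG_FAIL: (ALIGN) → mode=AVOID action=brake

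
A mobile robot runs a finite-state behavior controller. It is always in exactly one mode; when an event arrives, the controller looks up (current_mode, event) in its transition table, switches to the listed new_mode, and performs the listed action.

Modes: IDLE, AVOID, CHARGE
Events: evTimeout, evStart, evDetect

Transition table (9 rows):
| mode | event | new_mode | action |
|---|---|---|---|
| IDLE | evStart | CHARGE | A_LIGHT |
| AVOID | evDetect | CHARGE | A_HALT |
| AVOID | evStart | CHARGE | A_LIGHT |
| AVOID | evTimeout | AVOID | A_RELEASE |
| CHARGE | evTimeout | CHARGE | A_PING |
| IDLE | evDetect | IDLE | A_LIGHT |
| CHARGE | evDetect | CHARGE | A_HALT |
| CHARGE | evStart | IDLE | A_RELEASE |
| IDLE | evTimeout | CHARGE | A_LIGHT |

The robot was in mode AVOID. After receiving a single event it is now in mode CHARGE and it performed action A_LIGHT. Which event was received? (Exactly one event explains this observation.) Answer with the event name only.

try evTimeout: (AVOID, evTimeout) → (AVOID, A_RELEASE)
try evStart: (AVOID, evStart) → (CHARGE, A_LIGHT)  ← matches
try evDetect: (AVOID, evDetect) → (CHARGE, A_HALT)

evStart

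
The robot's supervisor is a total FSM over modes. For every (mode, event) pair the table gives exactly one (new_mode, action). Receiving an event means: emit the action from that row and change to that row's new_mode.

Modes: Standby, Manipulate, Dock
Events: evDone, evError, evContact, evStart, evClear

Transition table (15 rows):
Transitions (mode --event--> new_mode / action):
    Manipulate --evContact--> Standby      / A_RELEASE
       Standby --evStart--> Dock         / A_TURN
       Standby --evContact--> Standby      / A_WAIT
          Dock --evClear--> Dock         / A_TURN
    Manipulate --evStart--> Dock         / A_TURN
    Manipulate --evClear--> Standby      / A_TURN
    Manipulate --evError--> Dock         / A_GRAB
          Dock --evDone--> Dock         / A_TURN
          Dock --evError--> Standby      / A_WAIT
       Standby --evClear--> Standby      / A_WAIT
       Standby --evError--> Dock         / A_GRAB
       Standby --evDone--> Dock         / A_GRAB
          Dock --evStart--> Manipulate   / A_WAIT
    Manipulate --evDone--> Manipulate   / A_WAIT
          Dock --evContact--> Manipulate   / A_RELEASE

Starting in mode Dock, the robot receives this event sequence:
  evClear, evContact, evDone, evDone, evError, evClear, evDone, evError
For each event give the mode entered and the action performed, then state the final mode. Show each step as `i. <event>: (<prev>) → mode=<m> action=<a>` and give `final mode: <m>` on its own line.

final mode: Standby

1. evClear: (Dock) → mode=Dock action=A_TURN
2. evContact: (Dock) → mode=Manipulate action=A_RELEASE
3. evDone: (Manipulate) → mode=Manipulate action=A_WAIT
4. evDone: (Manipulate) → mode=Manipulate action=A_WAIT
5. evError: (Manipulate) → mode=Dock action=A_GRAB
6. evClear: (Dock) → mode=Dock action=A_TURN
7. evDone: (Dock) → mode=Dock action=A_TURN
8. evError: (Dock) → mode=Standby action=A_WAIT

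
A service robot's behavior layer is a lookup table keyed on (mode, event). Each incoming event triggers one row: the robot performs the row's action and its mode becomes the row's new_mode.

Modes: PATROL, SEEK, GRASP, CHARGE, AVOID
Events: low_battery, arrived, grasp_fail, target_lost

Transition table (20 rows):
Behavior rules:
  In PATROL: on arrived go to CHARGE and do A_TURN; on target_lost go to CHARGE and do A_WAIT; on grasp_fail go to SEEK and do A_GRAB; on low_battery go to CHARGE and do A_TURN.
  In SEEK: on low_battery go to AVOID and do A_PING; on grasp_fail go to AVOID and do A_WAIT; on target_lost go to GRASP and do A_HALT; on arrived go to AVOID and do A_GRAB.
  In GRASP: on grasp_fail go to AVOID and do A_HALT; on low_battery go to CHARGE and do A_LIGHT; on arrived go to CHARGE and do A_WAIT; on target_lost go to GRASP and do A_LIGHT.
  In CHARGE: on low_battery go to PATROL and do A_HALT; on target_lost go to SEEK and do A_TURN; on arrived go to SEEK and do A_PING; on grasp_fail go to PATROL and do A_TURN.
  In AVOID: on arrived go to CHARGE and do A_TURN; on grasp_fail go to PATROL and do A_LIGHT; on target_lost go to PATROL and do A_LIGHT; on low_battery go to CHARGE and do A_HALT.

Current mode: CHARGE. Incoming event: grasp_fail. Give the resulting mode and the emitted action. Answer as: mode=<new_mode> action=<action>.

current mode = CHARGE; filter table to that mode:
  (CHARGE, low_battery) → (PATROL, A_HALT)
  (CHARGE, target_lost) → (SEEK, A_TURN)
  (CHARGE, arrived) → (SEEK, A_PING)
  (CHARGE, grasp_fail) → (PATROL, A_TURN)  ← event matches
event = grasp_fail selects (PATROL, A_TURN)

mode=PATROL action=A_TURN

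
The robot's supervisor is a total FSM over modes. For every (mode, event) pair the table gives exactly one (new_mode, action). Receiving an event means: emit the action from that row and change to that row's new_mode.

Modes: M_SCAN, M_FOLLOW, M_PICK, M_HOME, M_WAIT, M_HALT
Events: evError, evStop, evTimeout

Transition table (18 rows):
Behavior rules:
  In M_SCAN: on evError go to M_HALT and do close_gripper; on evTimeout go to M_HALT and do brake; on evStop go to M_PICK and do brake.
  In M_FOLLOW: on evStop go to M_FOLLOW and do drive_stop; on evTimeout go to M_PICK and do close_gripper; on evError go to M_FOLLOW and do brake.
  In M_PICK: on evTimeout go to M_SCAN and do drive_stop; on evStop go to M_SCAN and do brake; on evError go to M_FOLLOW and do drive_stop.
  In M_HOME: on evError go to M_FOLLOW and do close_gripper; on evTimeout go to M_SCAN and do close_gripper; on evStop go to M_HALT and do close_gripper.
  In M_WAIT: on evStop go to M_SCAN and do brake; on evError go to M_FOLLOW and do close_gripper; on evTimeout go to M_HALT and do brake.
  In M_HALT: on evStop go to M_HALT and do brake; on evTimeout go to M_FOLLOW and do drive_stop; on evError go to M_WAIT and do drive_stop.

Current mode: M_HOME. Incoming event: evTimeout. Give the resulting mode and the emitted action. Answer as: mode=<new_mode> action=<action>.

mode=M_SCAN action=close_gripper

current mode = M_HOME; filter table to that mode:
  (M_HOME, evError) → (M_FOLLOW, close_gripper)
  (M_HOME, evTimeout) → (M_SCAN, close_gripper)  ← event matches
  (M_HOME, evStop) → (M_HALT, close_gripper)
event = evTimeout selects (M_SCAN, close_gripper)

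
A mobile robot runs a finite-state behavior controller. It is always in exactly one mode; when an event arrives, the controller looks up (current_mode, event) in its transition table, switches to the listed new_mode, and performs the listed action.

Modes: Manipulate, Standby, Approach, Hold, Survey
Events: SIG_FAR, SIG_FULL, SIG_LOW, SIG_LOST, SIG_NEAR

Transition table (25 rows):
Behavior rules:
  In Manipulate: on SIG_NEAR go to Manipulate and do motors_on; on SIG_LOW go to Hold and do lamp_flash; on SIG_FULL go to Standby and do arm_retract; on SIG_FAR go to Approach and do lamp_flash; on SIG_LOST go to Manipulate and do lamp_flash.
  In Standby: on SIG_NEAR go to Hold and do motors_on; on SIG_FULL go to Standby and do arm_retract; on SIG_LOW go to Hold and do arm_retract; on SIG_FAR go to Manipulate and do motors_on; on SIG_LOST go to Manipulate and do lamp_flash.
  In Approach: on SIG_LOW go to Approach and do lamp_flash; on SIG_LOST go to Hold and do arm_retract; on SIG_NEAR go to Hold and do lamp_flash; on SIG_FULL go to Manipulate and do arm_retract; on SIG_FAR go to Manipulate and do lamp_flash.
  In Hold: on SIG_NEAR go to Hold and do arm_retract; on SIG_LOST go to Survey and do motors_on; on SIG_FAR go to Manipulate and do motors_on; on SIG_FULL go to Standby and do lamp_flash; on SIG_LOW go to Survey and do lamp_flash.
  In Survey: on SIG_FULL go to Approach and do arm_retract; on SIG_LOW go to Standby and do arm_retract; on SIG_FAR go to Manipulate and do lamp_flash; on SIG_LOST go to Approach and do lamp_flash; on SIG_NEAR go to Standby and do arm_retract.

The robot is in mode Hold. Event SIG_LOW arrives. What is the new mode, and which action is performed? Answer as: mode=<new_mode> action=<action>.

current mode = Hold; filter table to that mode:
  (Hold, SIG_NEAR) → (Hold, arm_retract)
  (Hold, SIG_LOST) → (Survey, motors_on)
  (Hold, SIG_FAR) → (Manipulate, motors_on)
  (Hold, SIG_FULL) → (Standby, lamp_flash)
  (Hold, SIG_LOW) → (Survey, lamp_flash)  ← event matches
event = SIG_LOW selects (Survey, lamp_flash)

mode=Survey action=lamp_flash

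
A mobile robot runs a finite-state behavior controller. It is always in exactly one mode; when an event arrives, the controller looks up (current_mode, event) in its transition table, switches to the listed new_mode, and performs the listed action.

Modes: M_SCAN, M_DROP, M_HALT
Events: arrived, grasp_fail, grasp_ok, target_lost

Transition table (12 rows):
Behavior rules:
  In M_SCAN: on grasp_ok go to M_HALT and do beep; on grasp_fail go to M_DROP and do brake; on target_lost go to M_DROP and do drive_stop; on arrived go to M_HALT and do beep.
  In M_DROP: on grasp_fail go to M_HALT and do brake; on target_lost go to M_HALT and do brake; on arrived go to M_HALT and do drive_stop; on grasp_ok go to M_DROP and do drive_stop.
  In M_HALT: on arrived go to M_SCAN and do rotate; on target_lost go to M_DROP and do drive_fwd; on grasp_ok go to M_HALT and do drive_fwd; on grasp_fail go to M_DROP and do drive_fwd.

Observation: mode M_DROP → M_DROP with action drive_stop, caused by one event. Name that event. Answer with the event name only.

grasp_ok

try arrived: (M_DROP, arrived) → (M_HALT, drive_stop)
try grasp_fail: (M_DROP, grasp_fail) → (M_HALT, brake)
try grasp_ok: (M_DROP, grasp_ok) → (M_DROP, drive_stop)  ← matches
try target_lost: (M_DROP, target_lost) → (M_HALT, brake)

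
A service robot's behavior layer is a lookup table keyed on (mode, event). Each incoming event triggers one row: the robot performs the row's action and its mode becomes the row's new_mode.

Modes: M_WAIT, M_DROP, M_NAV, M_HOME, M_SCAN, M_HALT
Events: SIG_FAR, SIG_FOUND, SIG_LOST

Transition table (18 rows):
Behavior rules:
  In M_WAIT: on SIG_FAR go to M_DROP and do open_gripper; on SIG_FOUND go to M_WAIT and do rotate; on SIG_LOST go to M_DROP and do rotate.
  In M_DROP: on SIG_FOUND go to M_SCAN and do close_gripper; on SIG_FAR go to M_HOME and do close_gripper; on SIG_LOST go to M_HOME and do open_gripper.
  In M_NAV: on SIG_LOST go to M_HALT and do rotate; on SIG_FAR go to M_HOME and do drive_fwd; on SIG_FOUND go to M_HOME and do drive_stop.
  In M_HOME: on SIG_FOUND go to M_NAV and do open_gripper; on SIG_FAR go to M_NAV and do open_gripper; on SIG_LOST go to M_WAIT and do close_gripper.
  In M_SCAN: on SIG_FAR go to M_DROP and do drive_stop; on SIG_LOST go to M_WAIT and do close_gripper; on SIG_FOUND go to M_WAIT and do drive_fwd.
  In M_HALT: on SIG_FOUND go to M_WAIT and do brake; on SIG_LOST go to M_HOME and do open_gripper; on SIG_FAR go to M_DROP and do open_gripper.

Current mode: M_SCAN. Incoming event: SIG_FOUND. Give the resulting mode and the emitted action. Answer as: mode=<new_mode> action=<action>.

current mode = M_SCAN; filter table to that mode:
  (M_SCAN, SIG_FAR) → (M_DROP, drive_stop)
  (M_SCAN, SIG_LOST) → (M_WAIT, close_gripper)
  (M_SCAN, SIG_FOUND) → (M_WAIT, drive_fwd)  ← event matches
event = SIG_FOUND selects (M_WAIT, drive_fwd)

mode=M_WAIT action=drive_fwd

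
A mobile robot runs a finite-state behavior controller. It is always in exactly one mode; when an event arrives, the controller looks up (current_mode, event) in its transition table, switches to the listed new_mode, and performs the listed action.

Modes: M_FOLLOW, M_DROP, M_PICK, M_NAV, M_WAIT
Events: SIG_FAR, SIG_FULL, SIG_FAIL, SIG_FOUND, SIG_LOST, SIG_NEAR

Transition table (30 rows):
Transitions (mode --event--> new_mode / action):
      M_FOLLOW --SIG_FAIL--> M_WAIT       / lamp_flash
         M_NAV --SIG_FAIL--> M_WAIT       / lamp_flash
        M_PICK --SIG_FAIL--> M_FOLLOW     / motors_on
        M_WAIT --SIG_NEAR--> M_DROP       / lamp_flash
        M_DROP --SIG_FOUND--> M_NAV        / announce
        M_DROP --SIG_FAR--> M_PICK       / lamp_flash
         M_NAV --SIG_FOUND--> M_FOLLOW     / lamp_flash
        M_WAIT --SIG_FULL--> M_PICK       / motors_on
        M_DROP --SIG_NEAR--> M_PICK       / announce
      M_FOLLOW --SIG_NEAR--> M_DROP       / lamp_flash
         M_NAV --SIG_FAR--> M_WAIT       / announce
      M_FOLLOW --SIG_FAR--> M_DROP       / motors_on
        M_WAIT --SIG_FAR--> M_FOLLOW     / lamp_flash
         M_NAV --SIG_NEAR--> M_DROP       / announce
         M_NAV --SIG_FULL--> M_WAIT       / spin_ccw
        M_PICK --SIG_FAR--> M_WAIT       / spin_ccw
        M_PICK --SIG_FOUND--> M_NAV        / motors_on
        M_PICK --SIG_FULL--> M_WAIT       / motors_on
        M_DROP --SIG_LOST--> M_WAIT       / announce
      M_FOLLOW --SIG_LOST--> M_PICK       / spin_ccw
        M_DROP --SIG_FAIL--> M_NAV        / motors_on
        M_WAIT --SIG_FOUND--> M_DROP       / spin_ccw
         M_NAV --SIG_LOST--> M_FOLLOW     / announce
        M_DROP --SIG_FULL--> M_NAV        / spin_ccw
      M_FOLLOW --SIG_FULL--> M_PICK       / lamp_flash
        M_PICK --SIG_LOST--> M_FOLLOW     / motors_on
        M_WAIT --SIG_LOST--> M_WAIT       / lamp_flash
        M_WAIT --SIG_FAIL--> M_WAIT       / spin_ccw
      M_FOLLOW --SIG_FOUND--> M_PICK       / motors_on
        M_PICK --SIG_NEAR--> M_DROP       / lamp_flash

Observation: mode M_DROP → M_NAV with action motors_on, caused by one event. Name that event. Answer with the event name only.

SIG_FAIL

try SIG_FAR: (M_DROP, SIG_FAR) → (M_PICK, lamp_flash)
try SIG_FULL: (M_DROP, SIG_FULL) → (M_NAV, spin_ccw)
try SIG_FAIL: (M_DROP, SIG_FAIL) → (M_NAV, motors_on)  ← matches
try SIG_FOUND: (M_DROP, SIG_FOUND) → (M_NAV, announce)
try SIG_LOST: (M_DROP, SIG_LOST) → (M_WAIT, announce)
try SIG_NEAR: (M_DROP, SIG_NEAR) → (M_PICK, announce)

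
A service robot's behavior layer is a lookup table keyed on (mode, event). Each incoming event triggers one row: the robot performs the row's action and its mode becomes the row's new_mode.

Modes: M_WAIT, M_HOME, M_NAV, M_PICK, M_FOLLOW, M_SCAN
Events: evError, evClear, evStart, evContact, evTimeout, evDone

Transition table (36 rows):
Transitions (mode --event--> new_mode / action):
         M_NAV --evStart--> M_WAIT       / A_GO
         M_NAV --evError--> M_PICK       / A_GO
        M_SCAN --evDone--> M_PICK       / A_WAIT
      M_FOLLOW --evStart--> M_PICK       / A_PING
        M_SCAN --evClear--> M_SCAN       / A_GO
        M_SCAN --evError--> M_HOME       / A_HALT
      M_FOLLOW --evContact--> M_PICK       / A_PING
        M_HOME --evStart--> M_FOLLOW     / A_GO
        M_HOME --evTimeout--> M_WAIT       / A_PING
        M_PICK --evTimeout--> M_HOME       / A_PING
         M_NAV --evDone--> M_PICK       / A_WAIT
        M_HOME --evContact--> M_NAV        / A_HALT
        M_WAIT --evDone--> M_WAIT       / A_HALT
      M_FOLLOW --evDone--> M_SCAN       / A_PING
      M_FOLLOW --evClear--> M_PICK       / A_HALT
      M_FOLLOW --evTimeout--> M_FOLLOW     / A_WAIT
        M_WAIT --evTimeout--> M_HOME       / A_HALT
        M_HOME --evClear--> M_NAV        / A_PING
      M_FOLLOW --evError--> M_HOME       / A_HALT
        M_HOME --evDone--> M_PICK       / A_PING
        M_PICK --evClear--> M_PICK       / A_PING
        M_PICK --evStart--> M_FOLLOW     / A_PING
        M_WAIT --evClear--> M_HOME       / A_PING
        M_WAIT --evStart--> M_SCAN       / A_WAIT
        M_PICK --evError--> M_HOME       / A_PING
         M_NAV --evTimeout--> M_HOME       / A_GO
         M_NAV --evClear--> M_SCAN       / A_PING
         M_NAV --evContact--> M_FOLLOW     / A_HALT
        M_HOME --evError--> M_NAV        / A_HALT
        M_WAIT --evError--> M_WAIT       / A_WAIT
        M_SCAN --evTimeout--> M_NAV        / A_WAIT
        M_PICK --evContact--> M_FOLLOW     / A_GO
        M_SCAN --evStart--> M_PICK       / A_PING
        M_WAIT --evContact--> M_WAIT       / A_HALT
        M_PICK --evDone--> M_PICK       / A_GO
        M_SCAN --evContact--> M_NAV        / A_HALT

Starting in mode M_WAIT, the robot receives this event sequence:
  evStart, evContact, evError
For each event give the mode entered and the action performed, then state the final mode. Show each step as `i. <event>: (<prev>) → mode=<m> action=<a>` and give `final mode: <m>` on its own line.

final mode: M_PICK

1. evStart: (M_WAIT) → mode=M_SCAN action=A_WAIT
2. evContact: (M_SCAN) → mode=M_NAV action=A_HALT
3. evError: (M_NAV) → mode=M_PICK action=A_GO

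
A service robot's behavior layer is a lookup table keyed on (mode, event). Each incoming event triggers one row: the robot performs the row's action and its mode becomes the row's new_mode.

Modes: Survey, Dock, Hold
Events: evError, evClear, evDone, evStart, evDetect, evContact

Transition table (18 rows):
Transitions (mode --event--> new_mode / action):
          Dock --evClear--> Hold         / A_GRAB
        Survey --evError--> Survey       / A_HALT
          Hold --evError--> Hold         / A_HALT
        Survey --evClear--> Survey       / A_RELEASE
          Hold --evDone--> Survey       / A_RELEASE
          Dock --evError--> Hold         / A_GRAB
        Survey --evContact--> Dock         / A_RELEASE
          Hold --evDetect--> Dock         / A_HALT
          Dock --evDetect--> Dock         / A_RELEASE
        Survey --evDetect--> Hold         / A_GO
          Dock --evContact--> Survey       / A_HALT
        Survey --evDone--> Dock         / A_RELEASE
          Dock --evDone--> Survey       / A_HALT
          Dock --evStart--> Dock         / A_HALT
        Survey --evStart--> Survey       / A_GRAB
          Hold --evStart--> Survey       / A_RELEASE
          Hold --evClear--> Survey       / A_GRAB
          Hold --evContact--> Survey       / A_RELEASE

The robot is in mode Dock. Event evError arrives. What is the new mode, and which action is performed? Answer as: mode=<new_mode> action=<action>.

mode=Hold action=A_GRAB

current mode = Dock; filter table to that mode:
  (Dock, evClear) → (Hold, A_GRAB)
  (Dock, evError) → (Hold, A_GRAB)  ← event matches
  (Dock, evDetect) → (Dock, A_RELEASE)
  (Dock, evContact) → (Survey, A_HALT)
  (Dock, evDone) → (Survey, A_HALT)
  (Dock, evStart) → (Dock, A_HALT)
event = evError selects (Hold, A_GRAB)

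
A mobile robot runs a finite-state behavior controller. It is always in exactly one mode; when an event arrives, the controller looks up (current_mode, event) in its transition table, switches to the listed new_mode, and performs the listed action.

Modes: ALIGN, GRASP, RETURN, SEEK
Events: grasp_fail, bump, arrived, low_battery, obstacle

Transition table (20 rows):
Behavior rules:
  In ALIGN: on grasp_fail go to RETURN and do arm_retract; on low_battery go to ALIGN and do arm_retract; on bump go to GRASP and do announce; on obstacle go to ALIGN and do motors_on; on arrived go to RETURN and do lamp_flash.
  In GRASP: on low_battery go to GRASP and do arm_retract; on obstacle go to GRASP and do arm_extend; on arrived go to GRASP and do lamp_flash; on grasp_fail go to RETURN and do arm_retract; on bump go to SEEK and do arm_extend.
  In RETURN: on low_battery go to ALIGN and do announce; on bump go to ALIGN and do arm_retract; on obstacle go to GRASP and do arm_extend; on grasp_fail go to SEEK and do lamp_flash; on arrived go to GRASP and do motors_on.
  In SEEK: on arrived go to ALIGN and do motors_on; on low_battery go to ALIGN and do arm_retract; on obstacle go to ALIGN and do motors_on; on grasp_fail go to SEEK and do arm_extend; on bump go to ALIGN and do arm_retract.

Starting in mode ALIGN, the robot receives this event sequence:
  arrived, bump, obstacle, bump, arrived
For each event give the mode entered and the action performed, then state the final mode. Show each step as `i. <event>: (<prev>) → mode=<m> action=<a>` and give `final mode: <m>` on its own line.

final mode: GRASP

1. arrived: (ALIGN) → mode=RETURN action=lamp_flash
2. bump: (RETURN) → mode=ALIGN action=arm_retract
3. obstacle: (ALIGN) → mode=ALIGN action=motors_on
4. bump: (ALIGN) → mode=GRASP action=announce
5. arrived: (GRASP) → mode=GRASP action=lamp_flash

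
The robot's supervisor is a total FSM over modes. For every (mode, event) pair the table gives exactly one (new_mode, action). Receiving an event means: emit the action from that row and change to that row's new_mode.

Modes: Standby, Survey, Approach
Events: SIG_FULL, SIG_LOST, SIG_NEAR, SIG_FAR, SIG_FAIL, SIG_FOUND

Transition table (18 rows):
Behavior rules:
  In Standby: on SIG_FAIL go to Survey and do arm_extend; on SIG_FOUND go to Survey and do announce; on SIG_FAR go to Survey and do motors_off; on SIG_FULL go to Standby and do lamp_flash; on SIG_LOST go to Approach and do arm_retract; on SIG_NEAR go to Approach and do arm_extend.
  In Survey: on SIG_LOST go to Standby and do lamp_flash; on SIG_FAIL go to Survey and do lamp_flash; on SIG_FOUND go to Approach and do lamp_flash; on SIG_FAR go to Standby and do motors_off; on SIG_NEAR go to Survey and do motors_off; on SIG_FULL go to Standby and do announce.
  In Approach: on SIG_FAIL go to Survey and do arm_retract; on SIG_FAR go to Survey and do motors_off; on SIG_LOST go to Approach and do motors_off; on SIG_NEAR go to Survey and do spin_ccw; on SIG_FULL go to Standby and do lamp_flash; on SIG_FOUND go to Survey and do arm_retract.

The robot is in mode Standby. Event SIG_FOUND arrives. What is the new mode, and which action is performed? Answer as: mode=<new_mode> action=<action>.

mode=Survey action=announce

current mode = Standby; filter table to that mode:
  (Standby, SIG_FAIL) → (Survey, arm_extend)
  (Standby, SIG_FOUND) → (Survey, announce)  ← event matches
  (Standby, SIG_FAR) → (Survey, motors_off)
  (Standby, SIG_FULL) → (Standby, lamp_flash)
  (Standby, SIG_LOST) → (Approach, arm_retract)
  (Standby, SIG_NEAR) → (Approach, arm_extend)
event = SIG_FOUND selects (Survey, announce)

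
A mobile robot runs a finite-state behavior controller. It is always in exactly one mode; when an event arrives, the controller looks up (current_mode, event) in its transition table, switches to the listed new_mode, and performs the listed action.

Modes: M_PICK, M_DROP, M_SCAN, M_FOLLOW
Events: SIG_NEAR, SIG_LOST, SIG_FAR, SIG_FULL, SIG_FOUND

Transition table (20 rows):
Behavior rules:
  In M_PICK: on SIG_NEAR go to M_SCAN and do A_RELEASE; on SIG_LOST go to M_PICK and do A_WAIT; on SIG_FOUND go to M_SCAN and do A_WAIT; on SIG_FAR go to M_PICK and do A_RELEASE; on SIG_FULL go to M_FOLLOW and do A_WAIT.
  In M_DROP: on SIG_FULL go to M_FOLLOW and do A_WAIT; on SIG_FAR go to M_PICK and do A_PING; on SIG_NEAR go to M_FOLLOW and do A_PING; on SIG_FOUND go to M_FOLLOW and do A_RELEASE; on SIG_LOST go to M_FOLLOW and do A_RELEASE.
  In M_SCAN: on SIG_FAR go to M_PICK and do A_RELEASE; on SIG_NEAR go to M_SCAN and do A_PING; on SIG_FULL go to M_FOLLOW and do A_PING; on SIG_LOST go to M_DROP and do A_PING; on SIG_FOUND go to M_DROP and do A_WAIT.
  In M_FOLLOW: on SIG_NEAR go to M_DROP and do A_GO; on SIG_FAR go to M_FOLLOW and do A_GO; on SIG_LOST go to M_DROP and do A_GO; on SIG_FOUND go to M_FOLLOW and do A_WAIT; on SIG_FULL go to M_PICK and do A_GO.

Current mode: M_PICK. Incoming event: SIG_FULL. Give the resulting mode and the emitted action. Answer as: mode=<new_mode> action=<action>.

mode=M_FOLLOW action=A_WAIT

current mode = M_PICK; filter table to that mode:
  (M_PICK, SIG_NEAR) → (M_SCAN, A_RELEASE)
  (M_PICK, SIG_LOST) → (M_PICK, A_WAIT)
  (M_PICK, SIG_FOUND) → (M_SCAN, A_WAIT)
  (M_PICK, SIG_FAR) → (M_PICK, A_RELEASE)
  (M_PICK, SIG_FULL) → (M_FOLLOW, A_WAIT)  ← event matches
event = SIG_FULL selects (M_FOLLOW, A_WAIT)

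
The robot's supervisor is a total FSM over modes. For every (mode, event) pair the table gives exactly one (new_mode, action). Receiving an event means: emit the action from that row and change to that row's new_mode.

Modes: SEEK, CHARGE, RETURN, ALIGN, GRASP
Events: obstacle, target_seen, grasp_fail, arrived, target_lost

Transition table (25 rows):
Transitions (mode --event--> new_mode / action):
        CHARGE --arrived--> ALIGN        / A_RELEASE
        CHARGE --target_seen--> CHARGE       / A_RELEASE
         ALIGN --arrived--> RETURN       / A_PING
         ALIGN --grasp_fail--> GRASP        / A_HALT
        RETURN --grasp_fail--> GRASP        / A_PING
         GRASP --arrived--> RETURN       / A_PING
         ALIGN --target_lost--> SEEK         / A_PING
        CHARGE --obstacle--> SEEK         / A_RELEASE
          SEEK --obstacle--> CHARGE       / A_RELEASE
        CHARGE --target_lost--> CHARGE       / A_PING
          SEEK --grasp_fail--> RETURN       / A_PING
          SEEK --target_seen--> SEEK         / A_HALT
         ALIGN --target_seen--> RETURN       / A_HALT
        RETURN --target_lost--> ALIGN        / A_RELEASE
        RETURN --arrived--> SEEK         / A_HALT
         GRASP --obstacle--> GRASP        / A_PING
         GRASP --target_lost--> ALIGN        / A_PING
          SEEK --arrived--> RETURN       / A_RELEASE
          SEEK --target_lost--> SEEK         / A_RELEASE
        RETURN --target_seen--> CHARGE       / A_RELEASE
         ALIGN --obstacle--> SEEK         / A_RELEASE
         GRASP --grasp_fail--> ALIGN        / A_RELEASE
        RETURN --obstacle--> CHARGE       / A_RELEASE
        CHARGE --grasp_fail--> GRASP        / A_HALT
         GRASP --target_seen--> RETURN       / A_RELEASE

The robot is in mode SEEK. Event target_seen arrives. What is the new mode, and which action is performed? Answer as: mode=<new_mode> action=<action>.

current mode = SEEK; filter table to that mode:
  (SEEK, obstacle) → (CHARGE, A_RELEASE)
  (SEEK, grasp_fail) → (RETURN, A_PING)
  (SEEK, target_seen) → (SEEK, A_HALT)  ← event matches
  (SEEK, arrived) → (RETURN, A_RELEASE)
  (SEEK, target_lost) → (SEEK, A_RELEASE)
event = target_seen selects (SEEK, A_HALT)

mode=SEEK action=A_HALT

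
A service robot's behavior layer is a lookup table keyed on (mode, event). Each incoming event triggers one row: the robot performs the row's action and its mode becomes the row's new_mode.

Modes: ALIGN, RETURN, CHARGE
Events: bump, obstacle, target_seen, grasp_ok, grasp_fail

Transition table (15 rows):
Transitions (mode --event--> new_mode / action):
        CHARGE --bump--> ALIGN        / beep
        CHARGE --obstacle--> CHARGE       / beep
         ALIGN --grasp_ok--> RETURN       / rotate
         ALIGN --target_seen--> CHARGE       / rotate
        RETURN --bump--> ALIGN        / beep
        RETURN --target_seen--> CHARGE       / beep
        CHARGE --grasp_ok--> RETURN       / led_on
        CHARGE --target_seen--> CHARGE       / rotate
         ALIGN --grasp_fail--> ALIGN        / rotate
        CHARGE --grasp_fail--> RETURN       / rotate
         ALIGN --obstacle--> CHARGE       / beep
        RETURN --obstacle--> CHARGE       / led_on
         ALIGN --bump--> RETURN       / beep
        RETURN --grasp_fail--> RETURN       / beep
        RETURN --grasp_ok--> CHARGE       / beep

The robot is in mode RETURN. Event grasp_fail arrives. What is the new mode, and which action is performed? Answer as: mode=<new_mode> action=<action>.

mode=RETURN action=beep

current mode = RETURN; filter table to that mode:
  (RETURN, bump) → (ALIGN, beep)
  (RETURN, target_seen) → (CHARGE, beep)
  (RETURN, obstacle) → (CHARGE, led_on)
  (RETURN, grasp_fail) → (RETURN, beep)  ← event matches
  (RETURN, grasp_ok) → (CHARGE, beep)
event = grasp_fail selects (RETURN, beep)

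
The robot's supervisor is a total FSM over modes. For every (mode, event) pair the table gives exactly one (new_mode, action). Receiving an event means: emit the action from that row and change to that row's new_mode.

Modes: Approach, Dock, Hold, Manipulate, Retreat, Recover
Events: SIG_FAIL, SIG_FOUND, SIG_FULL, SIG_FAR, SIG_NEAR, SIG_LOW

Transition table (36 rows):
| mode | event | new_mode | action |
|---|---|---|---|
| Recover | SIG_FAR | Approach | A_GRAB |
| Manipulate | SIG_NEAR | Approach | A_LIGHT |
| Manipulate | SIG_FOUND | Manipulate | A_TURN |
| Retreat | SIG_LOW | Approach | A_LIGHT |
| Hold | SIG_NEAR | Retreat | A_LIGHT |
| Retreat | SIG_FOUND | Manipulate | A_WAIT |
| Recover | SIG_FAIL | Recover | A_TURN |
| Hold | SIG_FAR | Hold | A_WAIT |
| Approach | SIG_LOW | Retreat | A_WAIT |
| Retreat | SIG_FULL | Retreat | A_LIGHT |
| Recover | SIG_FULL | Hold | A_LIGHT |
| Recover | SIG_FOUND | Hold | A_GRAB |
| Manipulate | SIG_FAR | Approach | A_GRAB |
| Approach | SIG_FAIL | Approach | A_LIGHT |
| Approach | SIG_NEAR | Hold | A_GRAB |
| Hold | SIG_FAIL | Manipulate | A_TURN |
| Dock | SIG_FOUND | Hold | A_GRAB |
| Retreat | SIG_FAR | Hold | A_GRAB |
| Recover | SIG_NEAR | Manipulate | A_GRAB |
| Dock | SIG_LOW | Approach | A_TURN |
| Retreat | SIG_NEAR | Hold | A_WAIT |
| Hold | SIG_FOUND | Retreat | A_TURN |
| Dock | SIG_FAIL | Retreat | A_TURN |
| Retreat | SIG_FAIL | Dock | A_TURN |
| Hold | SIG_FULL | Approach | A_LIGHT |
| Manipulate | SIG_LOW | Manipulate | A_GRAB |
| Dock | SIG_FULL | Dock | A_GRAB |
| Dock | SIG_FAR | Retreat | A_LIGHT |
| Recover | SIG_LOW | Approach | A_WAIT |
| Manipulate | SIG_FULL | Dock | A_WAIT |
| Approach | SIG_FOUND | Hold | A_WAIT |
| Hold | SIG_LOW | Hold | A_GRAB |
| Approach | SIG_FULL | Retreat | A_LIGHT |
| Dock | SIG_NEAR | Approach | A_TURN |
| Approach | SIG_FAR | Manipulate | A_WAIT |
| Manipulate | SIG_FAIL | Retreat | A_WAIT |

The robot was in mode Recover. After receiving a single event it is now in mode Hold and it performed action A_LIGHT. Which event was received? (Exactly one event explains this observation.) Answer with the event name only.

try SIG_FAIL: (Recover, SIG_FAIL) → (Recover, A_TURN)
try SIG_FOUND: (Recover, SIG_FOUND) → (Hold, A_GRAB)
try SIG_FULL: (Recover, SIG_FULL) → (Hold, A_LIGHT)  ← matches
try SIG_FAR: (Recover, SIG_FAR) → (Approach, A_GRAB)
try SIG_NEAR: (Recover, SIG_NEAR) → (Manipulate, A_GRAB)
try SIG_LOW: (Recover, SIG_LOW) → (Approach, A_WAIT)

SIG_FULL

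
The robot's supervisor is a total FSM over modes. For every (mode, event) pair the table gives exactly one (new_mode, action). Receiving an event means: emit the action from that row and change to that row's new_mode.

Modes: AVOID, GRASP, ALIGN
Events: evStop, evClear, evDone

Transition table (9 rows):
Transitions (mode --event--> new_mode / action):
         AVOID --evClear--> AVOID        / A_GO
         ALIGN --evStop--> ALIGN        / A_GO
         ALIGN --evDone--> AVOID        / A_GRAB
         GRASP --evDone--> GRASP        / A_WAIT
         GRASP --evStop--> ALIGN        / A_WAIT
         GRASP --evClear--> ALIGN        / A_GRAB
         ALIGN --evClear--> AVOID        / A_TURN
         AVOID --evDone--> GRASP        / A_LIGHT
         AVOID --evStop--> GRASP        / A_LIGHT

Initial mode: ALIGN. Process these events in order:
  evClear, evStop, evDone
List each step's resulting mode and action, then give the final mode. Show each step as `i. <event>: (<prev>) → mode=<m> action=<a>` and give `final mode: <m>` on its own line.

1. evClear: (ALIGN) → mode=AVOID action=A_TURN
2. evStop: (AVOID) → mode=GRASP action=A_LIGHT
3. evDone: (GRASP) → mode=GRASP action=A_WAIT

final mode: GRASP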